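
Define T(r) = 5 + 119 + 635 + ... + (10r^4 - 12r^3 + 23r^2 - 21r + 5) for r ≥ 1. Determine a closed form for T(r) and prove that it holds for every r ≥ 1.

T(r) = r(2r^4 + 2r^3 + 5r^2 - 2r - 2)

We claim T(r) = r(2r^4 + 2r^3 + 5r^2 - 2r - 2) for all r ≥ 1.
Base step (r = 1): T(1) = 5, and the closed form gives 5. They agree.
Suppose the result is true for r = k, so T(k) = k(2k^4 + 2k^3 + 5k^2 - 2k - 2).
Then T(k+1) = T(k) + (10k^4 + 28k^3 + 47k^2 + 29k + 5) = (k(2k^4 + 2k^3 + 5k^2 - 2k - 2)) + (10k^4 + 28k^3 + 47k^2 + 29k + 5).
Simplifying, T(k+1) = (k + 1)(2k^4 + 10k^3 + 23k^2 + 22k + 5) = (k+1)(2(k+1)^4 + 2(k+1)^3 + 5(k+1)^2 - 2(k+1) - 2),
which is the closed form with r = k+1.
By the principle of mathematical induction, the result holds for all r ≥ 1.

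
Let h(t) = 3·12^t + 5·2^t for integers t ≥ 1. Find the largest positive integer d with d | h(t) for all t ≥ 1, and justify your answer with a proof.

d = 2

Computing the first values: h(1) = 46 and h(2) = 452; gcd(46, 452) = 2, so d ≤ 2.
We prove 2 | 3·12^t + 5·2^t for all t ≥ 1 by induction on t.
Base step (t = 1): h(1) = 46 = 2·(23), so 2 | h(1).
For the inductive step, assume it holds for an arbitrary r ≥ 1, i.e. 2 | h(r). Then
h(r+1) − 12·h(r) = (3·12^(r+1) + 5·2^(r+1)) − 12·(3·12^r + 5·2^r) = (5)·2^r·(2 − 12) = (-50)·2^r. Since 2 | h(r) by the inductive hypothesis, 2 | 12·h(r); and 2 | -50 since -50 = 2·-25. Therefore 2 | h(r+1).
By induction, the statement is established for all t ≥ 1.
Therefore the largest such d is 2.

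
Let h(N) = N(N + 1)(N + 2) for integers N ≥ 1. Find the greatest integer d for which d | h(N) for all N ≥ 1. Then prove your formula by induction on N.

d = 6

Computing the first values: h(1) = 6 and h(2) = 24; gcd(6, 24) = 6, so d ≤ 6.
We prove 6 | N(N + 1)(N + 2) for all N ≥ 1 by induction on N.
Base case (N = 1): h(1) = 6 = 6·(1), so 6 | h(1).
Inductive step: suppose the statement holds for some k ≥ 1, i.e. 6 | h(k). Then
h(k+1) − h(k) = (k+1)·(k+2)·(k+3) − k·(k+1)·(k+2) = (k+1)·(k+2)·[(k+3) − k] = 3·(k+1)·(k+2). The product of 2 consecutive integers is divisible by (2)! = 2, so h(k+1) − h(k) is divisible by 3·2 = 6. By the inductive hypothesis 6 | h(k), hence 6 | h(k+1).
This completes the induction.
Therefore the largest such d is 6.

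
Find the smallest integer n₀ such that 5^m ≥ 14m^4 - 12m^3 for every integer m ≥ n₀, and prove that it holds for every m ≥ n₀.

At m = 5: 3125 < 7250, so the inequality fails and n₀ ≥ 6. We prove 5^m ≥ 14m^4 - 12m^3 for all m ≥ 6.
For the base case m = 6: 5^m = 15625 and 14m^4 - 12m^3 = 15552, so 15625 ≥ 15552.
Inductive step: suppose the statement holds for some k ≥ 6, so 5^k ≥ 14k^4 - 12k^3.
Then 5^(k + 1) = 5·(5^k) ≥ 5·(14k^4 - 12k^3).
Also, for k ≥ 6 we have 5·(14k^4 - 12k^3) ≥ 14(k+1)^4 - 12(k+1)^3, since 5·(14k^4 - 12k^3) − (14(k+1)^4 - 12(k+1)^3) = 56k^4 - 104k^3 - 48k^2 - 20k - 2, which is nonnegative for all k ≥ 6.
Combining, 5^(k + 1) ≥ 14(k+1)^4 - 12(k+1)^3.
This completes the induction.
Hence the smallest such n₀ is 6.

n₀ = 6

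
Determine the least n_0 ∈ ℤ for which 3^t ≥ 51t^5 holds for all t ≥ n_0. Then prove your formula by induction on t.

n_0 = 17

At t = 16: 43046721 < 53477376, so the inequality fails and n_0 ≥ 17. We prove 3^t ≥ 51t^5 for all t ≥ 17.
Base step (t = 17): 3^t = 129140163 and 51t^5 = 72412707, so 129140163 ≥ 72412707.
For the inductive step, assume it holds for an arbitrary k ≥ 17, so 3^k ≥ 51k^5.
Then 3^(k + 1) = 3·(3^k) ≥ 3·(51k^5).
Also, for k ≥ 17 we have 3·(51k^5) ≥ 51(k+1)^5, since 3 ≥ (1 + 1/k)^5 for all k ≥ 17.
Combining, 3^(k + 1) ≥ 51(k+1)^5.
Hence, by induction on t, the claim holds for every t ≥ 17.
Hence the smallest such n_0 is 17.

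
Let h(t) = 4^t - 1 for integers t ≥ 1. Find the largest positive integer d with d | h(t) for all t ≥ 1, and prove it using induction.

Computing the first values: h(1) = 3 and h(2) = 15; gcd(3, 15) = 3, so d ≤ 3.
We prove 3 | 4^t - 1 for all t ≥ 1 by induction on t.
Base case (t = 1): h(1) = 3 = 3·(1), so 3 | h(1).
For the inductive step, assume it holds for an arbitrary j ≥ 1, i.e. 3 | h(j). Then
4^{j+1} − 1^{j+1} = 4·4^j − 1·1^j = 4·(4^j − 1^j) + (3)·1^j. The first term is divisible by 3 by the inductive hypothesis, and the second term (3)·1^j is divisible by 3 since 3 | 3. Hence 3 | h(j+1).
Hence, by induction on t, the claim holds for every t ≥ 1.
Therefore the largest such d is 3.

d = 3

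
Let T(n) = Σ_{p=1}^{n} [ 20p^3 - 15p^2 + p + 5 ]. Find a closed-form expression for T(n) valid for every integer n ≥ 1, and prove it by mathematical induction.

We claim T(n) = n(5n^3 + 5n^2 - 2n + 3) for all n ≥ 1.
When n = 1: T(1) = 11, and the closed form gives 11. They agree.
Inductive step: assume the claim holds for n = p, so T(p) = p(5p^3 + 5p^2 - 2p + 3).
Then T(p+1) = T(p) + (20p^3 + 45p^2 + 31p + 11) = (p(5p^3 + 5p^2 - 2p + 3)) + (20p^3 + 45p^2 + 31p + 11).
Simplifying, T(p+1) = (p + 1)(5p^3 + 20p^2 + 23p + 11) = (p+1)(5(p+1)^3 + 5(p+1)^2 - 2(p+1) + 3),
which is the closed form with n = p+1.
By the principle of mathematical induction, the result holds for all n ≥ 1.

T(n) = n(5n^3 + 5n^2 - 2n + 3)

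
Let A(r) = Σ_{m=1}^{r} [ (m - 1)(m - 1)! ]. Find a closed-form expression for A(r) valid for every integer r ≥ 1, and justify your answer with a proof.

We claim A(r) = r! - 1 for all r ≥ 1.
For the base case r = 1: A(1) = 0, and the closed form gives 0. They agree.
Suppose the result is true for r = m, so A(m) = m! - 1.
Then A(m+1) = A(m) + (m·m!) = (m! - 1) + (m·m!).
Simplifying, A(m+1) = (m+1)! - 1,
which is the closed form with r = m+1.
By induction, the statement is established for all r ≥ 1.

A(r) = r! - 1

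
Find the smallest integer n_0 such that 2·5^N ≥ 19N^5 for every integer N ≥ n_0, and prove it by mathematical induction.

n_0 = 8

At N = 7: 156250 < 319333, so the inequality fails and n_0 ≥ 8. We prove 2·5^N ≥ 19N^5 for all N ≥ 8.
Base step (N = 8): 2·5^N = 781250 and 19N^5 = 622592, so 781250 ≥ 622592.
Suppose the result is true for N = r, so 2·5^r ≥ 19r^5.
Then 2·5^(r + 1) = 5·(2·5^r) ≥ 5·(19r^5).
Also, for r ≥ 8 we have 5·(19r^5) ≥ 19(r+1)^5, since 5 ≥ (1 + 1/r)^5 for all r ≥ 8.
Combining, 2·5^(r + 1) ≥ 19(r+1)^5.
By the principle of mathematical induction, the result holds for all N ≥ 8.
Hence the smallest such n_0 is 8.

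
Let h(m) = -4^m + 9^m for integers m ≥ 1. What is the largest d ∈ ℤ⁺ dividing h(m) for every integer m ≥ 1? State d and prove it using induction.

d = 5

Computing the first values: h(1) = 5 and h(2) = 65; gcd(5, 65) = 5, so d ≤ 5.
We prove 5 | -4^m + 9^m for all m ≥ 1 by induction on m.
When m = 1: h(1) = 5 = 5·(1), so 5 | h(1).
Suppose the result is true for m = p, i.e. 5 | h(p). Then
9^{p+1} − 4^{p+1} = 9·9^p − 4·4^p = 9·(9^p − 4^p) + (5)·4^p. The first term is divisible by 5 by the inductive hypothesis, and the second term (5)·4^p is divisible by 5 since 5 | 5. Hence 5 | h(p+1).
Hence, by induction on m, the claim holds for every m ≥ 1.
Therefore the largest such d is 5.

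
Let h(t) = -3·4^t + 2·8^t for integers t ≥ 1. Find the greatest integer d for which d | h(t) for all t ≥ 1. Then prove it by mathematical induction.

Computing the first values: h(1) = 4 and h(2) = 80; gcd(4, 80) = 4, so d ≤ 4.
We prove 4 | -3·4^t + 2·8^t for all t ≥ 1 by induction on t.
Base step (t = 1): h(1) = 4 = 4·(1), so 4 | h(1).
Suppose the result is true for t = j, i.e. 4 | h(j). Then
h(j+1) − 8·h(j) = (-3·4^(j+1) + 2·8^(j+1)) − 8·(-3·4^j + 2·8^j) = (-3)·4^j·(4 − 8) = (12)·4^j. Since 4 | h(j) by the inductive hypothesis, 4 | 8·h(j); and 4 | 12 since 12 = 4·3. Therefore 4 | h(j+1).
This completes the induction.
Therefore the largest such d is 4.

d = 4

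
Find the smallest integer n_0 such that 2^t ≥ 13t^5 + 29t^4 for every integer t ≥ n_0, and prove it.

n_0 = 28

At t = 27: 134217728 < 201947580, so the inequality fails and n_0 ≥ 28. We prove 2^t ≥ 13t^5 + 29t^4 for all t ≥ 28.
When t = 28: 2^t = 268435456 and 13t^5 + 29t^4 = 241559808, so 268435456 ≥ 241559808.
Inductive step: suppose the statement holds for some k ≥ 28, so 2^k ≥ 13k^5 + 29k^4.
Then 2^(k + 1) = 2·(2^k) ≥ 2·(13k^5 + 29k^4).
Also, for k ≥ 28 we have 2·(13k^5 + 29k^4) ≥ 13(k+1)^5 + 29(k+1)^4, since 2·(13k^5 + 29k^4) − (13(k+1)^5 + 29(k+1)^4) = 13k^5 - 36k^4 - 246k^3 - 304k^2 - 181k - 42, which is nonnegative for all k ≥ 28.
Combining, 2^(k + 1) ≥ 13(k+1)^5 + 29(k+1)^4.
By induction, the statement is established for all t ≥ 28.
Hence the smallest such n_0 is 28.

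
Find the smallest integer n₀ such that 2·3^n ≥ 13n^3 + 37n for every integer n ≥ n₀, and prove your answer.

At n = 7: 4374 < 4718, so the inequality fails and n₀ ≥ 8. We prove 2·3^n ≥ 13n^3 + 37n for all n ≥ 8.
For the base case n = 8: 2·3^n = 13122 and 13n^3 + 37n = 6952, so 13122 ≥ 6952.
Inductive step: suppose the statement holds for some k ≥ 8, so 2·3^k ≥ 13k^3 + 37k.
Then 2·3^(k + 1) = 3·(2·3^k) ≥ 3·(13k^3 + 37k).
Also, for k ≥ 8 we have 3·(13k^3 + 37k) ≥ 13(k+1)^3 + 37(k+1), since 3·(13k^3 + 37k) − (13(k+1)^3 + 37(k+1)) = 26k^3 - 39k^2 + 35k - 50, which is nonnegative for all k ≥ 8.
Combining, 2·3^(k + 1) ≥ 13(k+1)^3 + 37(k+1).
By induction, the statement is established for all n ≥ 8.
Hence the smallest such n₀ is 8.

n₀ = 8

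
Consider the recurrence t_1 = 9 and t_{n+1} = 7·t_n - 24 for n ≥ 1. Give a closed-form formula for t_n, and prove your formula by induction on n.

t_n = 5·7^(n - 1) + 4

Computing the first terms: t_1 = 9, t_2 = 39, t_3 = 249. This suggests t_n = 5·7^(n - 1) + 4.
Base case (n = 1): the formula gives 9 = 9 = t_1.
For the inductive step, assume it holds for an arbitrary r ≥ 1, so t_r = 5·7^(r - 1) + 4.
Then t_{r+1} = 7·t_r - 24 = 7·(5·7^(r - 1) + 4) - 24 = 5·7^r + 4 = 5·7^((r+1) - 1) + 4,
which is the claimed formula at n = r+1.
By induction, the statement is established for all n ≥ 1.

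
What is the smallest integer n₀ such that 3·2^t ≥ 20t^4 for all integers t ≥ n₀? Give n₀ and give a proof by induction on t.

At t = 20: 3145728 < 3200000, so the inequality fails and n₀ ≥ 21. We prove 3·2^t ≥ 20t^4 for all t ≥ 21.
When t = 21: 3·2^t = 6291456 and 20t^4 = 3889620, so 6291456 ≥ 3889620.
Suppose the result is true for t = r, so 3·2^r ≥ 20r^4.
Then 3·2^(r + 1) = 2·(3·2^r) ≥ 2·(20r^4).
Also, for r ≥ 21 we have 2·(20r^4) ≥ 20(r+1)^4, since 2 ≥ (1 + 1/r)^4 for all r ≥ 21.
Combining, 3·2^(r + 1) ≥ 20(r+1)^4.
By the principle of mathematical induction, the result holds for all t ≥ 21.
Hence the smallest such n₀ is 21.

n₀ = 21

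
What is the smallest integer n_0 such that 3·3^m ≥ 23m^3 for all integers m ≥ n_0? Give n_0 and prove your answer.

n_0 = 8

At m = 7: 6561 < 7889, so the inequality fails and n_0 ≥ 8. We prove 3·3^m ≥ 23m^3 for all m ≥ 8.
When m = 8: 3·3^m = 19683 and 23m^3 = 11776, so 19683 ≥ 11776.
Inductive step: suppose the statement holds for some k ≥ 8, so 3·3^k ≥ 23k^3.
Then 3·3^(k + 1) = 3·(3·3^k) ≥ 3·(23k^3).
Also, for k ≥ 8 we have 3·(23k^3) ≥ 23(k+1)^3, since 3 ≥ (1 + 1/k)^3 for all k ≥ 8.
Combining, 3·3^(k + 1) ≥ 23(k+1)^3.
This completes the induction.
Hence the smallest such n_0 is 8.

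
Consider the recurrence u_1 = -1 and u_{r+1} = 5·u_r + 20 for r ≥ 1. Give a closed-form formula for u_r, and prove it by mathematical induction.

Computing the first terms: u_1 = -1, u_2 = 15, u_3 = 95. This suggests u_r = 4·5^(r - 1) - 5.
Base case (r = 1): the formula gives -1 = -1 = u_1.
For the inductive step, assume it holds for an arbitrary m ≥ 1, so u_m = 4·5^(m - 1) - 5.
Then u_{m+1} = 5·u_m + 20 = 5·(4·5^(m - 1) - 5) + 20 = 4·5^m - 5 = 4·5^((m+1) - 1) - 5,
which is the claimed formula at r = m+1.
By induction, the statement is established for all r ≥ 1.

u_r = 4·5^(r - 1) - 5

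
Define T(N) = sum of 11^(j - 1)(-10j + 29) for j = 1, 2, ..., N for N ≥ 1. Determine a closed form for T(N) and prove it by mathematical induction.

We claim T(N) = 11^N(-N + 3) - 3 for all N ≥ 1.
Base step (N = 1): T(1) = 19, and the closed form gives 19. They agree.
For the inductive step, assume it holds for an arbitrary j ≥ 1, so T(j) = 11^j(-j + 3) - 3.
Then T(j+1) = T(j) + (11^j(-10j + 19)) = (11^j(-j + 3) - 3) + (11^j(-10j + 19)).
Simplifying, T(j+1) = -11·11^j·j + 22·11^j - 3 = 11^(j+1)(-(j+1) + 3) - 3,
which is the closed form with N = j+1.
By the principle of mathematical induction, the result holds for all N ≥ 1.

T(N) = 11^N(-N + 3) - 3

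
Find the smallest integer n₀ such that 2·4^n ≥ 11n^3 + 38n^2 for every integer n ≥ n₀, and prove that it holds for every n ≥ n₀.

At n = 5: 2048 < 2325, so the inequality fails and n₀ ≥ 6. We prove 2·4^n ≥ 11n^3 + 38n^2 for all n ≥ 6.
When n = 6: 2·4^n = 8192 and 11n^3 + 38n^2 = 3744, so 8192 ≥ 3744.
Suppose the result is true for n = r, so 2·4^r ≥ 11r^3 + 38r^2.
Then 2·4^(r + 1) = 4·(2·4^r) ≥ 4·(11r^3 + 38r^2).
Also, for r ≥ 6 we have 4·(11r^3 + 38r^2) ≥ 11(r+1)^3 + 38(r+1)^2, since 4·(11r^3 + 38r^2) − (11(r+1)^3 + 38(r+1)^2) = 33r^3 + 81r^2 - 109r - 49, which is nonnegative for all r ≥ 6.
Combining, 2·4^(r + 1) ≥ 11(r+1)^3 + 38(r+1)^2.
Hence, by induction on n, the claim holds for every n ≥ 6.
Hence the smallest such n₀ is 6.

n₀ = 6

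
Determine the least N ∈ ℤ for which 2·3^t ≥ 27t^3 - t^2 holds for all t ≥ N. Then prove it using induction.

N = 9

At t = 8: 13122 < 13760, so the inequality fails and N ≥ 9. We prove 2·3^t ≥ 27t^3 - t^2 for all t ≥ 9.
For the base case t = 9: 2·3^t = 39366 and 27t^3 - t^2 = 19602, so 39366 ≥ 19602.
Suppose the result is true for t = m, so 2·3^m ≥ 27m^3 - m^2.
Then 2·3^(m + 1) = 3·(2·3^m) ≥ 3·(27m^3 - m^2).
Also, for m ≥ 9 we have 3·(27m^3 - m^2) ≥ 27(m+1)^3 - (m+1)^2, since 3·(27m^3 - m^2) − (27(m+1)^3 - (m+1)^2) = 54m^3 - 83m^2 - 79m - 26, which is nonnegative for all m ≥ 9.
Combining, 2·3^(m + 1) ≥ 27(m+1)^3 - (m+1)^2.
By induction, the statement is established for all t ≥ 9.
Hence the smallest such N is 9.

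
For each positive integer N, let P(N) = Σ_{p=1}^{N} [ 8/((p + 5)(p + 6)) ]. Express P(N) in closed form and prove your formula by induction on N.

We claim P(N) = 4N/(3(N + 6)) for all N ≥ 1.
For the base case N = 1: P(1) = 4/21, and the closed form gives 4/21. They agree.
Suppose the result is true for N = p, so P(p) = 4p/(3(p + 6)).
Then P(p+1) = P(p) + (8/((p + 6)(p + 7))) = (4p/(3(p + 6))) + (8/((p + 6)(p + 7))).
Simplifying, P(p+1) = 4(p + 1)/(3(p + 7)) = 4(p+1)/(3((p+1) + 6)),
which is the closed form with N = p+1.
This completes the induction.

P(N) = 4N/(3(N + 6))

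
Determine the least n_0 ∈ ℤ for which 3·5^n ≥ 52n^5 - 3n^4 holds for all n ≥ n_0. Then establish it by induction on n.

At n = 8: 1171875 < 1691648, so the inequality fails and n_0 ≥ 9. We prove 3·5^n ≥ 52n^5 - 3n^4 for all n ≥ 9.
For the base case n = 9: 3·5^n = 5859375 and 52n^5 - 3n^4 = 3050865, so 5859375 ≥ 3050865.
Inductive step: assume the claim holds for n = k, so 3·5^k ≥ 52k^5 - 3k^4.
Then 3·5^(k + 1) = 5·(3·5^k) ≥ 5·(52k^5 - 3k^4).
Also, for k ≥ 9 we have 5·(52k^5 - 3k^4) ≥ 52(k+1)^5 - 3(k+1)^4, since 5·(52k^5 - 3k^4) − (52(k+1)^5 - 3(k+1)^4) = 208k^5 - 272k^4 - 508k^3 - 502k^2 - 248k - 49, which is nonnegative for all k ≥ 9.
Combining, 3·5^(k + 1) ≥ 52(k+1)^5 - 3(k+1)^4.
By induction, the statement is established for all n ≥ 9.
Hence the smallest such n_0 is 9.

n_0 = 9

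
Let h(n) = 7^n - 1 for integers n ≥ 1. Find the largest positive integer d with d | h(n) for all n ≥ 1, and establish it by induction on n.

Computing the first values: h(1) = 6 and h(2) = 48; gcd(6, 48) = 6, so d ≤ 6.
We prove 6 | 7^n - 1 for all n ≥ 1 by induction on n.
Base step (n = 1): h(1) = 6 = 6·(1), so 6 | h(1).
Suppose the result is true for n = i, i.e. 6 | h(i). Then
7^{i+1} − 1^{i+1} = 7·7^i − 1·1^i = 7·(7^i − 1^i) + (6)·1^i. The first term is divisible by 6 by the inductive hypothesis, and the second term (6)·1^i is divisible by 6 since 6 | 6. Hence 6 | h(i+1).
By induction, the statement is established for all n ≥ 1.
Therefore the largest such d is 6.

d = 6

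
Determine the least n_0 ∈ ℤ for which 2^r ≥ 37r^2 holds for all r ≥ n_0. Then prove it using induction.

n_0 = 13

At r = 12: 4096 < 5328, so the inequality fails and n_0 ≥ 13. We prove 2^r ≥ 37r^2 for all r ≥ 13.
When r = 13: 2^r = 8192 and 37r^2 = 6253, so 8192 ≥ 6253.
Inductive step: suppose the statement holds for some p ≥ 13, so 2^p ≥ 37p^2.
Then 2^(p + 1) = 2·(2^p) ≥ 2·(37p^2).
Also, for p ≥ 13 we have 2·(37p^2) ≥ 37(p+1)^2, since 2 ≥ (1 + 1/p)^2 for all p ≥ 13.
Combining, 2^(p + 1) ≥ 37(p+1)^2.
By induction, the statement is established for all r ≥ 13.
Hence the smallest such n_0 is 13.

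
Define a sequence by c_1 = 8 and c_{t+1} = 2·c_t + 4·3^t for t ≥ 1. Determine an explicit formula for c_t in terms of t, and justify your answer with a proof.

Computing the first terms: c_1 = 8, c_2 = 28, c_3 = 92. This suggests c_t = -2^(t + 1) + 4·3^t.
For the base case t = 1: the formula gives 8 = 8 = c_1.
Inductive step: assume the claim holds for t = k, so c_k = -2^(k + 1) + 4·3^k.
Then c_{k+1} = 2·c_k + 4·3^k = 2·(-2^(k + 1) + 4·3^k) + 4·3^k = -2^(k + 2) + 4·3^(k + 1) = -2^((k+1) + 1) + 4·3^(k+1),
which is the claimed formula at t = k+1.
By the principle of mathematical induction, the result holds for all t ≥ 1.

c_t = -2^(t + 1) + 4·3^t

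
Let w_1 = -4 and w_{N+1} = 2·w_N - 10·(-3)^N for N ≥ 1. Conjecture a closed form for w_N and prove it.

Computing the first terms: w_1 = -4, w_2 = 22, w_3 = -46. This suggests w_N = 2(-3)^N + 2^N.
When N = 1: the formula gives -4 = -4 = w_1.
Suppose the result is true for N = j, so w_j = 2(-3)^j + 2^j.
Then w_{j+1} = 2·w_j - 10·(-3)^j = 2·(2(-3)^j + 2^j) - 10·(-3)^j = 2(-3)^(j + 1) + 2^(j + 1),
which is the claimed formula at N = j+1.
By induction, the statement is established for all N ≥ 1.

w_N = 2(-3)^N + 2^N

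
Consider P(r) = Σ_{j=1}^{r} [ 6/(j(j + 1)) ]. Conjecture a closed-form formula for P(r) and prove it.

We claim P(r) = 6r/(r + 1) for all r ≥ 1.
For the base case r = 1: P(1) = 3, and the closed form gives 3. They agree.
For the inductive step, assume it holds for an arbitrary j ≥ 1, so P(j) = 6j/(j + 1).
Then P(j+1) = P(j) + (6/((j + 1)(j + 2))) = (6j/(j + 1)) + (6/((j + 1)(j + 2))).
Simplifying, P(j+1) = 6(j + 1)/(j + 2) = 6(j+1)/((j+1) + 1),
which is the closed form with r = j+1.
Hence, by induction on r, the claim holds for every r ≥ 1.

P(r) = 6r/(r + 1)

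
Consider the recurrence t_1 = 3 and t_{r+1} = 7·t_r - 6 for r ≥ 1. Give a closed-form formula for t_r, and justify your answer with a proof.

t_r = 2·7^(r - 1) + 1

Computing the first terms: t_1 = 3, t_2 = 15, t_3 = 99. This suggests t_r = 2·7^(r - 1) + 1.
When r = 1: the formula gives 3 = 3 = t_1.
Suppose the result is true for r = p, so t_p = 2·7^(p - 1) + 1.
Then t_{p+1} = 7·t_p - 6 = 7·(2·7^(p - 1) + 1) - 6 = 2·7^p + 1 = 2·7^((p+1) - 1) + 1,
which is the claimed formula at r = p+1.
This completes the induction.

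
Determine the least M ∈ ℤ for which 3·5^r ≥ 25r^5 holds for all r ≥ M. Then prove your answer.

At r = 7: 234375 < 420175, so the inequality fails and M ≥ 8. We prove 3·5^r ≥ 25r^5 for all r ≥ 8.
Base step (r = 8): 3·5^r = 1171875 and 25r^5 = 819200, so 1171875 ≥ 819200.
Inductive step: assume the claim holds for r = m, so 3·5^m ≥ 25m^5.
Then 3·5^(m + 1) = 5·(3·5^m) ≥ 5·(25m^5).
Also, for m ≥ 8 we have 5·(25m^5) ≥ 25(m+1)^5, since 5 ≥ (1 + 1/m)^5 for all m ≥ 8.
Combining, 3·5^(m + 1) ≥ 25(m+1)^5.
By induction, the statement is established for all r ≥ 8.
Hence the smallest such M is 8.

M = 8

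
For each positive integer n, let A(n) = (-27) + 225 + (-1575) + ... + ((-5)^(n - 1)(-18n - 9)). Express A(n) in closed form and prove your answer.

We claim A(n) = (-5)^n(3n + 2) - 2 for all n ≥ 1.
Base step (n = 1): A(1) = -27, and the closed form gives -27. They agree.
Inductive step: assume the claim holds for n = m, so A(m) = (-5)^m(3m + 2) - 2.
Then A(m+1) = A(m) + ((-5)^m(-18m - 27)) = ((-5)^m(3m + 2) - 2) + ((-5)^m(-18m - 27)).
Simplifying, A(m+1) = -15(-5)^m·m - 25(-5)^m - 2 = (-5)^(m+1)(3(m+1) + 2) - 2,
which is the closed form with n = m+1.
By induction, the statement is established for all n ≥ 1.

A(n) = (-5)^n(3n + 2) - 2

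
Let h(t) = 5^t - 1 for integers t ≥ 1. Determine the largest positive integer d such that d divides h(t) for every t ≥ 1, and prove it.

Computing the first values: h(1) = 4 and h(2) = 24; gcd(4, 24) = 4, so d ≤ 4.
We prove 4 | 5^t - 1 for all t ≥ 1 by induction on t.
For the base case t = 1: h(1) = 4 = 4·(1), so 4 | h(1).
For the inductive step, assume it holds for an arbitrary m ≥ 1, i.e. 4 | h(m). Then
5^{m+1} − 1^{m+1} = 5·5^m − 1·1^m = 5·(5^m − 1^m) + (4)·1^m. The first term is divisible by 4 by the inductive hypothesis, and the second term (4)·1^m is divisible by 4 since 4 | 4. Hence 4 | h(m+1).
Hence, by induction on t, the claim holds for every t ≥ 1.
Therefore the largest such d is 4.

d = 4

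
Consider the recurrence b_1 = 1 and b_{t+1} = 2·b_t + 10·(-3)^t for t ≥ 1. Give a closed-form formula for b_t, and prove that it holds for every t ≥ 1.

b_t = -2(-3)^t - 5·2^(t - 1)

Computing the first terms: b_1 = 1, b_2 = -28, b_3 = 34. This suggests b_t = -2(-3)^t - 5·2^(t - 1).
When t = 1: the formula gives 1 = 1 = b_1.
Inductive step: assume the claim holds for t = p, so b_p = -2(-3)^p - 5·2^(p - 1).
Then b_{p+1} = 2·b_p + 10·(-3)^p = 2·(-2(-3)^p - 5·2^(p - 1)) + 10·(-3)^p = -2(-3)^(p + 1) - 5·2^p = -2(-3)^(p+1) - 5·2^((p+1) - 1),
which is the claimed formula at t = p+1.
By the principle of mathematical induction, the result holds for all t ≥ 1.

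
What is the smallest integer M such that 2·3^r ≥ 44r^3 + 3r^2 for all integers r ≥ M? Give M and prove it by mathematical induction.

M = 9

At r = 8: 13122 < 22720, so the inequality fails and M ≥ 9. We prove 2·3^r ≥ 44r^3 + 3r^2 for all r ≥ 9.
Base step (r = 9): 2·3^r = 39366 and 44r^3 + 3r^2 = 32319, so 39366 ≥ 32319.
For the inductive step, assume it holds for an arbitrary j ≥ 9, so 2·3^j ≥ 44j^3 + 3j^2.
Then 2·3^(j + 1) = 3·(2·3^j) ≥ 3·(44j^3 + 3j^2).
Also, for j ≥ 9 we have 3·(44j^3 + 3j^2) ≥ 44(j+1)^3 + 3(j+1)^2, since 3·(44j^3 + 3j^2) − (44(j+1)^3 + 3(j+1)^2) = 88j^3 - 126j^2 - 138j - 47, which is nonnegative for all j ≥ 9.
Combining, 2·3^(j + 1) ≥ 44(j+1)^3 + 3(j+1)^2.
This completes the induction.
Hence the smallest such M is 9.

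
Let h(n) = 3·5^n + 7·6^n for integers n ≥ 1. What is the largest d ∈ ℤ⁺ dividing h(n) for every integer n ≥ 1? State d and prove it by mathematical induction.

Computing the first values: h(1) = 57 and h(2) = 327; gcd(57, 327) = 3, so d ≤ 3.
We prove 3 | 3·5^n + 7·6^n for all n ≥ 1 by induction on n.
Base step (n = 1): h(1) = 57 = 3·(19), so 3 | h(1).
For the inductive step, assume it holds for an arbitrary p ≥ 1, i.e. 3 | h(p). Then
h(p+1) − 6·h(p) = (3·5^(p+1) + 7·6^(p+1)) − 6·(3·5^p + 7·6^p) = (3)·5^p·(5 − 6) = (-3)·5^p. Since 3 | h(p) by the inductive hypothesis, 3 | 6·h(p); and 3 | -3 since -3 = 3·-1. Therefore 3 | h(p+1).
By the principle of mathematical induction, the result holds for all n ≥ 1.
Therefore the largest such d is 3.

d = 3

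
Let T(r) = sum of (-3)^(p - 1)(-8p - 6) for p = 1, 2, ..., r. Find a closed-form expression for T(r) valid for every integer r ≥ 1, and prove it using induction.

T(r) = 2(-3)^r(r + 1) - 2

We claim T(r) = 2(-3)^r(r + 1) - 2 for all r ≥ 1.
Base case (r = 1): T(1) = -14, and the closed form gives -14. They agree.
For the inductive step, assume it holds for an arbitrary p ≥ 1, so T(p) = 2(-3)^p(p + 1) - 2.
Then T(p+1) = T(p) + ((-3)^p(-8p - 14)) = (2(-3)^p(p + 1) - 2) + ((-3)^p(-8p - 14)).
Simplifying, T(p+1) = -6(-3)^p·p - 12(-3)^p - 2 = 2(-3)^(p+1)((p+1) + 1) - 2,
which is the closed form with r = p+1.
Hence, by induction on r, the claim holds for every r ≥ 1.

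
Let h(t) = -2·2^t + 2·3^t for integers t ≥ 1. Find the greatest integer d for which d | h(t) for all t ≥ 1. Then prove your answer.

Computing the first values: h(1) = 2 and h(2) = 10; gcd(2, 10) = 2, so d ≤ 2.
We prove 2 | -2·2^t + 2·3^t for all t ≥ 1 by induction on t.
When t = 1: h(1) = 2 = 2·(1), so 2 | h(1).
Suppose the result is true for t = r, i.e. 2 | h(r). Then
h(r+1) − 3·h(r) = (-2·2^(r+1) + 2·3^(r+1)) − 3·(-2·2^r + 2·3^r) = (-2)·2^r·(2 − 3) = (2)·2^r. Since 2 | h(r) by the inductive hypothesis, 2 | 3·h(r); and 2 | 2 since 2 = 2·1. Therefore 2 | h(r+1).
This completes the induction.
Therefore the largest such d is 2.

d = 2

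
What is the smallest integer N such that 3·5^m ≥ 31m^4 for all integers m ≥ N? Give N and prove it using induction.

At m = 5: 9375 < 19375, so the inequality fails and N ≥ 6. We prove 3·5^m ≥ 31m^4 for all m ≥ 6.
Base step (m = 6): 3·5^m = 46875 and 31m^4 = 40176, so 46875 ≥ 40176.
Inductive step: suppose the statement holds for some i ≥ 6, so 3·5^i ≥ 31i^4.
Then 3·5^(i + 1) = 5·(3·5^i) ≥ 5·(31i^4).
Also, for i ≥ 6 we have 5·(31i^4) ≥ 31(i+1)^4, since 5 ≥ (1 + 1/i)^4 for all i ≥ 6.
Combining, 3·5^(i + 1) ≥ 31(i+1)^4.
By induction, the statement is established for all m ≥ 6.
Hence the smallest such N is 6.

N = 6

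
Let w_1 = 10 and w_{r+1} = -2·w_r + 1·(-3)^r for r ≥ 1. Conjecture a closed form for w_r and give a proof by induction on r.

Computing the first terms: w_1 = 10, w_2 = -23, w_3 = 55. This suggests w_r = 7(-2)^(r - 1) - (-3)^r.
For the base case r = 1: the formula gives 10 = 10 = w_1.
Inductive step: suppose the statement holds for some m ≥ 1, so w_m = 7(-2)^(m - 1) - (-3)^m.
Then w_{m+1} = -2·w_m + 1·(-3)^m = -2·(7(-2)^(m - 1) - (-3)^m) + 1·(-3)^m = 7(-2)^m - (-3)^(m + 1) = 7(-2)^((m+1) - 1) - (-3)^(m+1),
which is the claimed formula at r = m+1.
Hence, by induction on r, the claim holds for every r ≥ 1.

w_r = 7(-2)^(r - 1) - (-3)^r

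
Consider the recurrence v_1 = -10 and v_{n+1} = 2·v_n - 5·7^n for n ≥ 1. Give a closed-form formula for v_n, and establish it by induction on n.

v_n = -3·2^(n - 1) - 7^n

Computing the first terms: v_1 = -10, v_2 = -55, v_3 = -355. This suggests v_n = -3·2^(n - 1) - 7^n.
Base step (n = 1): the formula gives -10 = -10 = v_1.
Inductive step: assume the claim holds for n = m, so v_m = -3·2^(m - 1) - 7^m.
Then v_{m+1} = 2·v_m - 5·7^m = 2·(-3·2^(m - 1) - 7^m) - 5·7^m = -3·2^m - 7^(m + 1) = -3·2^((m+1) - 1) - 7^(m+1),
which is the claimed formula at n = m+1.
By the principle of mathematical induction, the result holds for all n ≥ 1.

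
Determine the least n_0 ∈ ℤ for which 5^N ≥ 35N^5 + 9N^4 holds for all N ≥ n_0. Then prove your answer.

At N = 9: 1953125 < 2125764, so the inequality fails and n_0 ≥ 10. We prove 5^N ≥ 35N^5 + 9N^4 for all N ≥ 10.
Base step (N = 10): 5^N = 9765625 and 35N^5 + 9N^4 = 3590000, so 9765625 ≥ 3590000.
Inductive step: suppose the statement holds for some i ≥ 10, so 5^i ≥ 35i^5 + 9i^4.
Then 5^(i + 1) = 5·(5^i) ≥ 5·(35i^5 + 9i^4).
Also, for i ≥ 10 we have 5·(35i^5 + 9i^4) ≥ 35(i+1)^5 + 9(i+1)^4, since 5·(35i^5 + 9i^4) − (35(i+1)^5 + 9(i+1)^4) = 140i^5 - 139i^4 - 386i^3 - 404i^2 - 211i - 44, which is nonnegative for all i ≥ 10.
Combining, 5^(i + 1) ≥ 35(i+1)^5 + 9(i+1)^4.
This completes the induction.
Hence the smallest such n_0 is 10.

n_0 = 10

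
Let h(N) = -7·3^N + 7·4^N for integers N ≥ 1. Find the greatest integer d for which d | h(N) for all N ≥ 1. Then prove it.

d = 7

Computing the first values: h(1) = 7 and h(2) = 49; gcd(7, 49) = 7, so d ≤ 7.
We prove 7 | -7·3^N + 7·4^N for all N ≥ 1 by induction on N.
Base case (N = 1): h(1) = 7 = 7·(1), so 7 | h(1).
Inductive step: assume the claim holds for N = k, i.e. 7 | h(k). Then
h(k+1) − 4·h(k) = (-7·3^(k+1) + 7·4^(k+1)) − 4·(-7·3^k + 7·4^k) = (-7)·3^k·(3 − 4) = (7)·3^k. Since 7 | h(k) by the inductive hypothesis, 7 | 4·h(k); and 7 | 7 since 7 = 7·1. Therefore 7 | h(k+1).
This completes the induction.
Therefore the largest such d is 7.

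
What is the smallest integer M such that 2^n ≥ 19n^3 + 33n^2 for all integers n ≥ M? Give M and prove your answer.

At n = 16: 65536 < 86272, so the inequality fails and M ≥ 17. We prove 2^n ≥ 19n^3 + 33n^2 for all n ≥ 17.
Base step (n = 17): 2^n = 131072 and 19n^3 + 33n^2 = 102884, so 131072 ≥ 102884.
For the inductive step, assume it holds for an arbitrary m ≥ 17, so 2^m ≥ 19m^3 + 33m^2.
Then 2^(m + 1) = 2·(2^m) ≥ 2·(19m^3 + 33m^2).
Also, for m ≥ 17 we have 2·(19m^3 + 33m^2) ≥ 19(m+1)^3 + 33(m+1)^2, since 2·(19m^3 + 33m^2) − (19(m+1)^3 + 33(m+1)^2) = 19m^3 - 24m^2 - 123m - 52, which is nonnegative for all m ≥ 17.
Combining, 2^(m + 1) ≥ 19(m+1)^3 + 33(m+1)^2.
Hence, by induction on n, the claim holds for every n ≥ 17.
Hence the smallest such M is 17.

M = 17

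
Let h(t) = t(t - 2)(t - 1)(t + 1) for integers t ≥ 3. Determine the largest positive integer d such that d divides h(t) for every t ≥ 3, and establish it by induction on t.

Computing the first values: h(3) = 24 and h(4) = 120; gcd(24, 120) = 24, so d ≤ 24.
We prove 24 | t(t - 2)(t - 1)(t + 1) for all t ≥ 3 by induction on t.
Base case (t = 3): h(3) = 24 = 24·(1), so 24 | h(3).
Inductive step: assume the claim holds for t = p, i.e. 24 | h(p). Then
h(p+1) − h(p) = (p-1)·p·(p+1)·(p+2) − (p-2)·(p-1)·p·(p+1) = (p-1)·p·(p+1)·[(p+2) − (p-2)] = 4·(p-1)·p·(p+1). The product of 3 consecutive integers is divisible by (3)! = 6, so h(p+1) − h(p) is divisible by 4·6 = 24. By the inductive hypothesis 24 | h(p), hence 24 | h(p+1).
By induction, the statement is established for all t ≥ 3.
Therefore the largest such d is 24.

d = 24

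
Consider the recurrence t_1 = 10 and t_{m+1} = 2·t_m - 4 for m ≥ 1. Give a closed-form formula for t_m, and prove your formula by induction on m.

t_m = 3·2^m + 4

Computing the first terms: t_1 = 10, t_2 = 16, t_3 = 28. This suggests t_m = 3·2^m + 4.
For the base case m = 1: the formula gives 10 = 10 = t_1.
For the inductive step, assume it holds for an arbitrary p ≥ 1, so t_p = 3·2^p + 4.
Then t_{p+1} = 2·t_p - 4 = 2·(3·2^p + 4) - 4 = 3·2^(p + 1) + 4,
which is the claimed formula at m = p+1.
By induction, the statement is established for all m ≥ 1.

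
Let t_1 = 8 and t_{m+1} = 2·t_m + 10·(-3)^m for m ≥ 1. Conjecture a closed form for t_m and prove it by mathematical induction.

Computing the first terms: t_1 = 8, t_2 = -14, t_3 = 62. This suggests t_m = -2(-3)^m + 2^m.
When m = 1: the formula gives 8 = 8 = t_1.
Inductive step: assume the claim holds for m = j, so t_j = -2(-3)^j + 2^j.
Then t_{j+1} = 2·t_j + 10·(-3)^j = 2·(-2(-3)^j + 2^j) + 10·(-3)^j = -2(-3)^(j + 1) + 2^(j + 1),
which is the claimed formula at m = j+1.
By induction, the statement is established for all m ≥ 1.

t_m = -2(-3)^m + 2^m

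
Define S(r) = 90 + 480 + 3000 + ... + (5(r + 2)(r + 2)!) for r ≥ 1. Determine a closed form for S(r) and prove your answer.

We claim S(r) = 5(r + 3)! - 30 for all r ≥ 1.
Base step (r = 1): S(1) = 90, and the closed form gives 90. They agree.
For the inductive step, assume it holds for an arbitrary j ≥ 1, so S(j) = 5(j + 3)! - 30.
Then S(j+1) = S(j) + (5(j + 3)(j + 3)!) = (5(j + 3)! - 30) + (5(j + 3)(j + 3)!).
Simplifying, S(j+1) = 5((j+1) + 3)! - 30,
which is the closed form with r = j+1.
By induction, the statement is established for all r ≥ 1.

S(r) = 5(r + 3)! - 30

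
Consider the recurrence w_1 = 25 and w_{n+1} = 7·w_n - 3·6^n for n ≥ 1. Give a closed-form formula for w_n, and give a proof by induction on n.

w_n = 3·6^n + 7^n

Computing the first terms: w_1 = 25, w_2 = 157, w_3 = 991. This suggests w_n = 3·6^n + 7^n.
Base case (n = 1): the formula gives 25 = 25 = w_1.
Inductive step: assume the claim holds for n = i, so w_i = 3·6^i + 7^i.
Then w_{i+1} = 7·w_i - 3·6^i = 7·(3·6^i + 7^i) - 3·6^i = 3·6^(i + 1) + 7^(i + 1),
which is the claimed formula at n = i+1.
Hence, by induction on n, the claim holds for every n ≥ 1.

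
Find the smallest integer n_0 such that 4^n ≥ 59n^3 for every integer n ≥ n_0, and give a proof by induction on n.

At n = 7: 16384 < 20237, so the inequality fails and n_0 ≥ 8. We prove 4^n ≥ 59n^3 for all n ≥ 8.
When n = 8: 4^n = 65536 and 59n^3 = 30208, so 65536 ≥ 30208.
Inductive step: assume the claim holds for n = r, so 4^r ≥ 59r^3.
Then 4^(r + 1) = 4·(4^r) ≥ 4·(59r^3).
Also, for r ≥ 8 we have 4·(59r^3) ≥ 59(r+1)^3, since 4 ≥ (1 + 1/r)^3 for all r ≥ 8.
Combining, 4^(r + 1) ≥ 59(r+1)^3.
By the principle of mathematical induction, the result holds for all n ≥ 8.
Hence the smallest such n_0 is 8.

n_0 = 8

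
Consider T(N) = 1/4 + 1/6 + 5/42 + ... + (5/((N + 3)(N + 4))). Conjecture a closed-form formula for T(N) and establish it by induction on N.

T(N) = 5N/(4(N + 4))

We claim T(N) = 5N/(4(N + 4)) for all N ≥ 1.
Base case (N = 1): T(1) = 1/4, and the closed form gives 1/4. They agree.
Inductive step: suppose the statement holds for some i ≥ 1, so T(i) = 5i/(4(i + 4)).
Then T(i+1) = T(i) + (5/((i + 4)(i + 5))) = (5i/(4(i + 4))) + (5/((i + 4)(i + 5))).
Simplifying, T(i+1) = 5(i + 1)/(4(i + 5)) = 5(i+1)/(4((i+1) + 4)),
which is the closed form with N = i+1.
By the principle of mathematical induction, the result holds for all N ≥ 1.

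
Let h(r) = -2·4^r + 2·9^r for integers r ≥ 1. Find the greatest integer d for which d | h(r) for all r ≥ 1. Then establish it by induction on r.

Computing the first values: h(1) = 10 and h(2) = 130; gcd(10, 130) = 10, so d ≤ 10.
We prove 10 | -2·4^r + 2·9^r for all r ≥ 1 by induction on r.
For the base case r = 1: h(1) = 10 = 10·(1), so 10 | h(1).
Inductive step: assume the claim holds for r = k, i.e. 10 | h(k). Then
h(k+1) − 9·h(k) = (-2·4^(k+1) + 2·9^(k+1)) − 9·(-2·4^k + 2·9^k) = (-2)·4^k·(4 − 9) = (10)·4^k. Since 10 | h(k) by the inductive hypothesis, 10 | 9·h(k); and 10 | 10 since 10 = 10·1. Therefore 10 | h(k+1).
This completes the induction.
Therefore the largest such d is 10.

d = 10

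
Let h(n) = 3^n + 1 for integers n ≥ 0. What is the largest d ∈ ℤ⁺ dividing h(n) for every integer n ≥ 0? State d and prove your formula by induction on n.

Computing the first values: h(0) = 2 and h(1) = 4; gcd(2, 4) = 2, so d ≤ 2.
We prove 2 | 3^n + 1 for all n ≥ 0 by induction on n.
Base step (n = 0): h(0) = 2 = 2·(1), so 2 | h(0).
Inductive step: assume the claim holds for n = r, i.e. 2 | h(r). Then
h(r+1) = 3^(r+1) + 1 = 3·(3^r + 1) - 2 = 3·h(r) - 2. The first term is divisible by 2 by the inductive hypothesis, and -2 is divisible by 2. Hence 2 | h(r+1).
By the principle of mathematical induction, the result holds for all n ≥ 0.
Therefore the largest such d is 2.

d = 2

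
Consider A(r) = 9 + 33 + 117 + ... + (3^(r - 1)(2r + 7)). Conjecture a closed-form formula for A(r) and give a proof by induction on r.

We claim A(r) = 3^r(r + 3) - 3 for all r ≥ 1.
Base step (r = 1): A(1) = 9, and the closed form gives 9. They agree.
Inductive step: suppose the statement holds for some m ≥ 1, so A(m) = 3^m(m + 3) - 3.
Then A(m+1) = A(m) + (3^m(2m + 9)) = (3^m(m + 3) - 3) + (3^m(2m + 9)).
Simplifying, A(m+1) = 3·3^m·m + 12·3^m - 3 = 3^(m+1)((m+1) + 3) - 3,
which is the closed form with r = m+1.
This completes the induction.

A(r) = 3^r(r + 3) - 3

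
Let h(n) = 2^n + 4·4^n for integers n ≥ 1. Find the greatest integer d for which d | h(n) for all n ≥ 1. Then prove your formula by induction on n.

d = 2

Computing the first values: h(1) = 18 and h(2) = 68; gcd(18, 68) = 2, so d ≤ 2.
We prove 2 | 2^n + 4·4^n for all n ≥ 1 by induction on n.
Base case (n = 1): h(1) = 18 = 2·(9), so 2 | h(1).
For the inductive step, assume it holds for an arbitrary r ≥ 1, i.e. 2 | h(r). Then
h(r+1) − 4·h(r) = (2^(r+1) + 4·4^(r+1)) − 4·(2^r + 4·4^r) = (1)·2^r·(2 − 4) = (-2)·2^r. Since 2 | h(r) by the inductive hypothesis, 2 | 4·h(r); and 2 | -2 since -2 = 2·-1. Therefore 2 | h(r+1).
This completes the induction.
Therefore the largest such d is 2.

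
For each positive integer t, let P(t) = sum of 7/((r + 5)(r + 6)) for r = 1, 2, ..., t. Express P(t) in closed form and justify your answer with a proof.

We claim P(t) = 7t/(6(t + 6)) for all t ≥ 1.
For the base case t = 1: P(1) = 1/6, and the closed form gives 1/6. They agree.
Suppose the result is true for t = r, so P(r) = 7r/(6(r + 6)).
Then P(r+1) = P(r) + (7/((r + 6)(r + 7))) = (7r/(6(r + 6))) + (7/((r + 6)(r + 7))).
Simplifying, P(r+1) = 7(r + 1)/(6(r + 7)) = 7(r+1)/(6((r+1) + 6)),
which is the closed form with t = r+1.
By the principle of mathematical induction, the result holds for all t ≥ 1.

P(t) = 7t/(6(t + 6))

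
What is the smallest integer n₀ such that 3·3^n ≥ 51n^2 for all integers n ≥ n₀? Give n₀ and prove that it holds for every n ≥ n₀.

At n = 5: 729 < 1275, so the inequality fails and n₀ ≥ 6. We prove 3·3^n ≥ 51n^2 for all n ≥ 6.
Base step (n = 6): 3·3^n = 2187 and 51n^2 = 1836, so 2187 ≥ 1836.
Suppose the result is true for n = j, so 3·3^j ≥ 51j^2.
Then 3·3^(j + 1) = 3·(3·3^j) ≥ 3·(51j^2).
Also, for j ≥ 6 we have 3·(51j^2) ≥ 51(j+1)^2, since 3 ≥ (1 + 1/j)^2 for all j ≥ 6.
Combining, 3·3^(j + 1) ≥ 51(j+1)^2.
By induction, the statement is established for all n ≥ 6.
Hence the smallest such n₀ is 6.

n₀ = 6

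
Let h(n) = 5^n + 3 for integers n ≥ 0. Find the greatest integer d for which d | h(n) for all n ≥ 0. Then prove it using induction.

Computing the first values: h(0) = 4 and h(1) = 8; gcd(4, 8) = 4, so d ≤ 4.
We prove 4 | 5^n + 3 for all n ≥ 0 by induction on n.
Base case (n = 0): h(0) = 4 = 4·(1), so 4 | h(0).
Inductive step: assume the claim holds for n = r, i.e. 4 | h(r). Then
h(r+1) = 5^(r+1) + 3 = 5·(5^r + 3) - 12 = 5·h(r) - 12. The first term is divisible by 4 by the inductive hypothesis, and -12 is divisible by 4. Hence 4 | h(r+1).
By induction, the statement is established for all n ≥ 0.
Therefore the largest such d is 4.

d = 4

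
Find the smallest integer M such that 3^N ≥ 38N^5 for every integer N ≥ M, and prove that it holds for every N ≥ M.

At N = 15: 14348907 < 28856250, so the inequality fails and M ≥ 16. We prove 3^N ≥ 38N^5 for all N ≥ 16.
For the base case N = 16: 3^N = 43046721 and 38N^5 = 39845888, so 43046721 ≥ 39845888.
For the inductive step, assume it holds for an arbitrary m ≥ 16, so 3^m ≥ 38m^5.
Then 3^(m + 1) = 3·(3^m) ≥ 3·(38m^5).
Also, for m ≥ 16 we have 3·(38m^5) ≥ 38(m+1)^5, since 3 ≥ (1 + 1/m)^5 for all m ≥ 16.
Combining, 3^(m + 1) ≥ 38(m+1)^5.
By the principle of mathematical induction, the result holds for all N ≥ 16.
Hence the smallest such M is 16.

M = 16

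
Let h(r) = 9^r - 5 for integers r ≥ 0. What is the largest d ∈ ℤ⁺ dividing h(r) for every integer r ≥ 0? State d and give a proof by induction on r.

Computing the first values: h(0) = -4 and h(1) = 4; gcd(-4, 4) = 4, so d ≤ 4.
We prove 4 | 9^r - 5 for all r ≥ 0 by induction on r.
When r = 0: h(0) = -4 = 4·(-1), so 4 | h(0).
Inductive step: assume the claim holds for r = m, i.e. 4 | h(m). Then
h(m+1) = 9^(m+1) - 5 = 9·(9^m - 5) + 40 = 9·h(m) + 40. The first term is divisible by 4 by the inductive hypothesis, and 40 is divisible by 4. Hence 4 | h(m+1).
This completes the induction.
Therefore the largest such d is 4.

d = 4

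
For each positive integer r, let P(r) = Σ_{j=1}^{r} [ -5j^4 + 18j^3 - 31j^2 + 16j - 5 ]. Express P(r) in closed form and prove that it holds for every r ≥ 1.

P(r) = -r(r^4 - 2r^3 + 3r^2 + 3r + 2)

We claim P(r) = -r(r^4 - 2r^3 + 3r^2 + 3r + 2) for all r ≥ 1.
Base case (r = 1): P(1) = -7, and the closed form gives -7. They agree.
Inductive step: assume the claim holds for r = j, so P(j) = j(-j^4 + 2j^3 - 3j^2 - 3j - 2).
Then P(j+1) = P(j) + (-5j^4 - 2j^3 - 7j^2 - 12j - 7) = (j(-j^4 + 2j^3 - 3j^2 - 3j - 2)) + (-5j^4 - 2j^3 - 7j^2 - 12j - 7).
Simplifying, P(j+1) = -(j + 1)(j^4 + 2j^3 + 3j^2 + 7j + 7) = -(j+1)((j+1)^4 - 2(j+1)^3 + 3(j+1)^2 + 3(j+1) + 2),
which is the closed form with r = j+1.
This completes the induction.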